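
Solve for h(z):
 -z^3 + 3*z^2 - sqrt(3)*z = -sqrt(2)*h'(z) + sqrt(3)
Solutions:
 h(z) = C1 + sqrt(2)*z^4/8 - sqrt(2)*z^3/2 + sqrt(6)*z^2/4 + sqrt(6)*z/2


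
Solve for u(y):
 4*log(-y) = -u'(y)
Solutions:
 u(y) = C1 - 4*y*log(-y) + 4*y


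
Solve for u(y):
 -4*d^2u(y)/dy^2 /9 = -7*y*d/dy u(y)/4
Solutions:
 u(y) = C1 + C2*erfi(3*sqrt(14)*y/8)


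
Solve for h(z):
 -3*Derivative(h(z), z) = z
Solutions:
 h(z) = C1 - z^2/6


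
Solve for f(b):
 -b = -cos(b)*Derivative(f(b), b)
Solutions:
 f(b) = C1 + Integral(b/cos(b), b)


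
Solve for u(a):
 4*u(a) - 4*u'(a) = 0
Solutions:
 u(a) = C1*exp(a)


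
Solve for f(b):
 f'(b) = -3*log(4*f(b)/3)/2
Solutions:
 2*Integral(1/(log(_y) - log(3) + 2*log(2)), (_y, f(b)))/3 = C1 - b


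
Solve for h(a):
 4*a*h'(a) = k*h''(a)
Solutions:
 h(a) = C1 + C2*erf(sqrt(2)*a*sqrt(-1/k))/sqrt(-1/k)


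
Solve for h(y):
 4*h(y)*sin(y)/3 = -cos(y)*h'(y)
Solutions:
 h(y) = C1*cos(y)^(4/3)


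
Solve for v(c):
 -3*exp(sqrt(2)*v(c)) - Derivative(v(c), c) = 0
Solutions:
 v(c) = sqrt(2)*(2*log(1/(C1 + 3*c)) - log(2))/4


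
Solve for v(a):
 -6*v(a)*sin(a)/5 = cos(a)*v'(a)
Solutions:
 v(a) = C1*cos(a)^(6/5)


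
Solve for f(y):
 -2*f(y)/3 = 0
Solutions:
 f(y) = 0


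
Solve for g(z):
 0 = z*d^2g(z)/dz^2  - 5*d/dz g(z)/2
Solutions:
 g(z) = C1 + C2*z^(7/2)


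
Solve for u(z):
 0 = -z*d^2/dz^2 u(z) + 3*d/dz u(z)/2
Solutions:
 u(z) = C1 + C2*z^(5/2)


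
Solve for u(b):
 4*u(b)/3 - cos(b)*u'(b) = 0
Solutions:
 u(b) = C1*(sin(b) + 1)^(2/3)/(sin(b) - 1)^(2/3)


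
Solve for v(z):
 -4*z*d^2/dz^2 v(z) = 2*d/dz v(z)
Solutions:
 v(z) = C1 + C2*sqrt(z)


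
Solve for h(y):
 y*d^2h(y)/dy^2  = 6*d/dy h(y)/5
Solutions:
 h(y) = C1 + C2*y^(11/5)


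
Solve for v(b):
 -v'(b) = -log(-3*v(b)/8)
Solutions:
 -Integral(1/(log(-_y) - 3*log(2) + log(3)), (_y, v(b))) = C1 - b


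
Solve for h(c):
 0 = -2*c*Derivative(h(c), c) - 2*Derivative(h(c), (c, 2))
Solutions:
 h(c) = C1 + C2*erf(sqrt(2)*c/2)


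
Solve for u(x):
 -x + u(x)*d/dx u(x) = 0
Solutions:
 u(x) = -sqrt(C1 + x^2)
 u(x) = sqrt(C1 + x^2)


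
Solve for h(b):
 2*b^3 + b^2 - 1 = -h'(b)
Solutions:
 h(b) = C1 - b^4/2 - b^3/3 + b


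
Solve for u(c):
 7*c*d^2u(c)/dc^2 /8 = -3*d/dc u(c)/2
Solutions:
 u(c) = C1 + C2/c^(5/7)


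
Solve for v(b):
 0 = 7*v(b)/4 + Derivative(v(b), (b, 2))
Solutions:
 v(b) = C1*sin(sqrt(7)*b/2) + C2*cos(sqrt(7)*b/2)


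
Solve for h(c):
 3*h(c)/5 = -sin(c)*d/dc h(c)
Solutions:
 h(c) = C1*(cos(c) + 1)^(3/10)/(cos(c) - 1)^(3/10)


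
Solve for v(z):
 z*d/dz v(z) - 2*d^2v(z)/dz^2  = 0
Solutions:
 v(z) = C1 + C2*erfi(z/2)


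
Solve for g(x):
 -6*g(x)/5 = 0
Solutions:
 g(x) = 0


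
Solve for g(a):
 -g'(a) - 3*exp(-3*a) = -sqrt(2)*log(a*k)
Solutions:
 g(a) = C1 + sqrt(2)*a*log(a*k) - sqrt(2)*a + exp(-3*a)


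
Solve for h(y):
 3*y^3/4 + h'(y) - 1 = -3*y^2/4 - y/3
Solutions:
 h(y) = C1 - 3*y^4/16 - y^3/4 - y^2/6 + y


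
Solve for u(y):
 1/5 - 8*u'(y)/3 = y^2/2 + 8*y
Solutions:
 u(y) = C1 - y^3/16 - 3*y^2/2 + 3*y/40


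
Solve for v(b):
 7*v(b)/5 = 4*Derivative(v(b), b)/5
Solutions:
 v(b) = C1*exp(7*b/4)


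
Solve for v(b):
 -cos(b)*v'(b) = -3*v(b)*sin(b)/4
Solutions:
 v(b) = C1/cos(b)^(3/4)


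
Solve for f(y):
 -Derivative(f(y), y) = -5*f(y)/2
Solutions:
 f(y) = C1*exp(5*y/2)


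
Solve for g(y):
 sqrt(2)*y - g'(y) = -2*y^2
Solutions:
 g(y) = C1 + 2*y^3/3 + sqrt(2)*y^2/2


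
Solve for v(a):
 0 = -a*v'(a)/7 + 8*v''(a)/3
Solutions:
 v(a) = C1 + C2*erfi(sqrt(21)*a/28)


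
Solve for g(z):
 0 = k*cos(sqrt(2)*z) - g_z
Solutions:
 g(z) = C1 + sqrt(2)*k*sin(sqrt(2)*z)/2


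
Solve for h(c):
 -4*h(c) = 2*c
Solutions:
 h(c) = -c/2


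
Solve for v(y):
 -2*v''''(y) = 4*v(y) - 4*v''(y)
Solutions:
 v(y) = (C1*sin(2^(1/4)*y*sqrt(2 - sqrt(2))/2) + C2*cos(2^(1/4)*y*sqrt(2 - sqrt(2))/2))*exp(-2^(1/4)*y*sqrt(sqrt(2) + 2)/2) + (C3*sin(2^(1/4)*y*sqrt(2 - sqrt(2))/2) + C4*cos(2^(1/4)*y*sqrt(2 - sqrt(2))/2))*exp(2^(1/4)*y*sqrt(sqrt(2) + 2)/2)


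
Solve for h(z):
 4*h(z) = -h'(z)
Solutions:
 h(z) = C1*exp(-4*z)


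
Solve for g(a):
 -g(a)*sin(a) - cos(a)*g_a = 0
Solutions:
 g(a) = C1*cos(a)


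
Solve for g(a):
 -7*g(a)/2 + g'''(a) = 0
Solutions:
 g(a) = C3*exp(2^(2/3)*7^(1/3)*a/2) + (C1*sin(2^(2/3)*sqrt(3)*7^(1/3)*a/4) + C2*cos(2^(2/3)*sqrt(3)*7^(1/3)*a/4))*exp(-2^(2/3)*7^(1/3)*a/4)


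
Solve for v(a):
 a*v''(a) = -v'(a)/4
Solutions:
 v(a) = C1 + C2*a^(3/4)


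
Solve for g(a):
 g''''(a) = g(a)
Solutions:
 g(a) = C1*exp(-a) + C2*exp(a) + C3*sin(a) + C4*cos(a)


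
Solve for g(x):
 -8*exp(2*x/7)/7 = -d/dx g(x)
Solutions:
 g(x) = C1 + 4*exp(2*x/7)


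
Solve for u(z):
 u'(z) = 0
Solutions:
 u(z) = C1


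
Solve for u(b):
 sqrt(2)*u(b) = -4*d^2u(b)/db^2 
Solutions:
 u(b) = C1*sin(2^(1/4)*b/2) + C2*cos(2^(1/4)*b/2)


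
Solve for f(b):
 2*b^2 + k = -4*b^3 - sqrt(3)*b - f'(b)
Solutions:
 f(b) = C1 - b^4 - 2*b^3/3 - sqrt(3)*b^2/2 - b*k


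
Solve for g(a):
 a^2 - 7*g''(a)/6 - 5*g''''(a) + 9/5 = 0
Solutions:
 g(a) = C1 + C2*a + C3*sin(sqrt(210)*a/30) + C4*cos(sqrt(210)*a/30) + a^4/14 - 711*a^2/245


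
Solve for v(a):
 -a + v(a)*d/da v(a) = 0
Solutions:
 v(a) = -sqrt(C1 + a^2)
 v(a) = sqrt(C1 + a^2)


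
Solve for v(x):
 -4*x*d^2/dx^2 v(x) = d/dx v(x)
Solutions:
 v(x) = C1 + C2*x^(3/4)


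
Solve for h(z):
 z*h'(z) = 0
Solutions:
 h(z) = C1


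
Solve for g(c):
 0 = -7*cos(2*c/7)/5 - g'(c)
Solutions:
 g(c) = C1 - 49*sin(2*c/7)/10


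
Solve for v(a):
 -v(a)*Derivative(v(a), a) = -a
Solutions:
 v(a) = -sqrt(C1 + a^2)
 v(a) = sqrt(C1 + a^2)


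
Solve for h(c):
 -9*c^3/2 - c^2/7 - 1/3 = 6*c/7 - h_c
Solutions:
 h(c) = C1 + 9*c^4/8 + c^3/21 + 3*c^2/7 + c/3


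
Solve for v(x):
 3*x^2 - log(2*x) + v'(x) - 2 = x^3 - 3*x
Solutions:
 v(x) = C1 + x^4/4 - x^3 - 3*x^2/2 + x*log(x) + x*log(2) + x


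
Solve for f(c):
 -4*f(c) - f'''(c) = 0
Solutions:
 f(c) = C3*exp(-2^(2/3)*c) + (C1*sin(2^(2/3)*sqrt(3)*c/2) + C2*cos(2^(2/3)*sqrt(3)*c/2))*exp(2^(2/3)*c/2)


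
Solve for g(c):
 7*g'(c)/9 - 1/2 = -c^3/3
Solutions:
 g(c) = C1 - 3*c^4/28 + 9*c/14


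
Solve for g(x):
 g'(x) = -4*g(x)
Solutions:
 g(x) = C1*exp(-4*x)


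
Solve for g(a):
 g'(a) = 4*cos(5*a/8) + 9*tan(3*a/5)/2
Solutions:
 g(a) = C1 - 15*log(cos(3*a/5))/2 + 32*sin(5*a/8)/5


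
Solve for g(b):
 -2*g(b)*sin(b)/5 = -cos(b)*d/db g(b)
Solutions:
 g(b) = C1/cos(b)^(2/5)


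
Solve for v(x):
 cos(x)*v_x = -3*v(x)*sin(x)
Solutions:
 v(x) = C1*cos(x)^3


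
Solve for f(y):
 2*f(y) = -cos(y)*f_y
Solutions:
 f(y) = C1*(sin(y) - 1)/(sin(y) + 1)


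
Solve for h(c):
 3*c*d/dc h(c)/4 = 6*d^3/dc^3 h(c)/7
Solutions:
 h(c) = C1 + Integral(C2*airyai(7^(1/3)*c/2) + C3*airybi(7^(1/3)*c/2), c)


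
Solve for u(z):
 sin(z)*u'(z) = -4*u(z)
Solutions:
 u(z) = C1*(cos(z)^2 + 2*cos(z) + 1)/(cos(z)^2 - 2*cos(z) + 1)


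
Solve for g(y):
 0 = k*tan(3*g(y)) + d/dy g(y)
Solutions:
 g(y) = -asin(C1*exp(-3*k*y))/3 + pi/3
 g(y) = asin(C1*exp(-3*k*y))/3


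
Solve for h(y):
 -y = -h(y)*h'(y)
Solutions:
 h(y) = -sqrt(C1 + y^2)
 h(y) = sqrt(C1 + y^2)


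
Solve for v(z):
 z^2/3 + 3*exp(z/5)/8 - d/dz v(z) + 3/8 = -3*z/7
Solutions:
 v(z) = C1 + z^3/9 + 3*z^2/14 + 3*z/8 + 15*exp(z/5)/8


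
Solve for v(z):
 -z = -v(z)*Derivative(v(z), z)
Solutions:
 v(z) = -sqrt(C1 + z^2)
 v(z) = sqrt(C1 + z^2)


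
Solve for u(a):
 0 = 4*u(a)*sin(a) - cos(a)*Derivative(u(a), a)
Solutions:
 u(a) = C1/cos(a)^4


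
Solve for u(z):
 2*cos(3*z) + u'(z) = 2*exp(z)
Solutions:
 u(z) = C1 + 2*exp(z) - 2*sin(3*z)/3


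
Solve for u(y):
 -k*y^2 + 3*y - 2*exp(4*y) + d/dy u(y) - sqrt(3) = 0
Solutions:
 u(y) = C1 + k*y^3/3 - 3*y^2/2 + sqrt(3)*y + exp(4*y)/2


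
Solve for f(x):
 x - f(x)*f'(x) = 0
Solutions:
 f(x) = -sqrt(C1 + x^2)
 f(x) = sqrt(C1 + x^2)


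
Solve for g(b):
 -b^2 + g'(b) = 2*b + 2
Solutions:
 g(b) = C1 + b^3/3 + b^2 + 2*b


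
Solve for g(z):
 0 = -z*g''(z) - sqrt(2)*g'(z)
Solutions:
 g(z) = C1 + C2*z^(1 - sqrt(2))


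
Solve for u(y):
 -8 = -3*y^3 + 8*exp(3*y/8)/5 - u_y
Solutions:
 u(y) = C1 - 3*y^4/4 + 8*y + 64*exp(3*y/8)/15


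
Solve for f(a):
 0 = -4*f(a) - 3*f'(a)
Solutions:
 f(a) = C1*exp(-4*a/3)


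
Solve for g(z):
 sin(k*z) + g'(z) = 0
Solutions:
 g(z) = C1 + cos(k*z)/k


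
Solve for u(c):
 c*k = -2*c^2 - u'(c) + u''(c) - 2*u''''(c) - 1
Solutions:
 u(c) = C1 + C4*exp(-c) - 2*c^3/3 - c^2*k/2 - 2*c^2 - c*k - 5*c + (C2*sin(c/2) + C3*cos(c/2))*exp(c/2)


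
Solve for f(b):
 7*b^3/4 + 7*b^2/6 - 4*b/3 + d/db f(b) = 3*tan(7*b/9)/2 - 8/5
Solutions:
 f(b) = C1 - 7*b^4/16 - 7*b^3/18 + 2*b^2/3 - 8*b/5 - 27*log(cos(7*b/9))/14


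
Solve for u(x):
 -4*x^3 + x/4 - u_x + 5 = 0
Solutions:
 u(x) = C1 - x^4 + x^2/8 + 5*x


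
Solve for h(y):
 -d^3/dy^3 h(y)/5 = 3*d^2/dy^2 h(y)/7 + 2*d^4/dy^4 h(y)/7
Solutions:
 h(y) = C1 + C2*y + (C3*sin(sqrt(551)*y/20) + C4*cos(sqrt(551)*y/20))*exp(-7*y/20)


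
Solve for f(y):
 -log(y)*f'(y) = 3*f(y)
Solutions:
 f(y) = C1*exp(-3*li(y))


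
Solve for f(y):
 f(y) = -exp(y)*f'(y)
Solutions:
 f(y) = C1*exp(exp(-y))


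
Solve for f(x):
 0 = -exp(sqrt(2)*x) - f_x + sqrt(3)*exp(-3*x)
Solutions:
 f(x) = C1 - sqrt(2)*exp(sqrt(2)*x)/2 - sqrt(3)*exp(-3*x)/3


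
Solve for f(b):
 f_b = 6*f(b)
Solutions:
 f(b) = C1*exp(6*b)


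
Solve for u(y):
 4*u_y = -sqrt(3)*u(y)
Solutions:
 u(y) = C1*exp(-sqrt(3)*y/4)


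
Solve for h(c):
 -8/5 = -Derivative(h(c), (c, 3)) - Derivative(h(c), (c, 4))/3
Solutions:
 h(c) = C1 + C2*c + C3*c^2 + C4*exp(-3*c) + 4*c^3/15


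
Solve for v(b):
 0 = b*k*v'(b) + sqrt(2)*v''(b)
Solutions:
 v(b) = Piecewise((-2^(3/4)*sqrt(pi)*C1*erf(2^(1/4)*b*sqrt(k)/2)/(2*sqrt(k)) - C2, (k > 0) | (k < 0)), (-C1*b - C2, True))


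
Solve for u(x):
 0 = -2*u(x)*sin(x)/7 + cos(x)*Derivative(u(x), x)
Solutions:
 u(x) = C1/cos(x)^(2/7)


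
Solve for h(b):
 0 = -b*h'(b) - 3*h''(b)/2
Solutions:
 h(b) = C1 + C2*erf(sqrt(3)*b/3)


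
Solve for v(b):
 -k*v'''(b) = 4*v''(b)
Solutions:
 v(b) = C1 + C2*b + C3*exp(-4*b/k)


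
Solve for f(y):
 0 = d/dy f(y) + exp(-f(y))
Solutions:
 f(y) = log(C1 - y)


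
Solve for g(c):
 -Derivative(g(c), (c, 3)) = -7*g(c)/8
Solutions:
 g(c) = C3*exp(7^(1/3)*c/2) + (C1*sin(sqrt(3)*7^(1/3)*c/4) + C2*cos(sqrt(3)*7^(1/3)*c/4))*exp(-7^(1/3)*c/4)


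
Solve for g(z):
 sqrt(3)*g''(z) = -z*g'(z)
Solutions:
 g(z) = C1 + C2*erf(sqrt(2)*3^(3/4)*z/6)


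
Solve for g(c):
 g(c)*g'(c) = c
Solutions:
 g(c) = -sqrt(C1 + c^2)
 g(c) = sqrt(C1 + c^2)


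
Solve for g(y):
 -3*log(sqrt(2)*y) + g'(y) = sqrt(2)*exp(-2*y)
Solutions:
 g(y) = C1 + 3*y*log(y) + y*(-3 + 3*log(2)/2) - sqrt(2)*exp(-2*y)/2


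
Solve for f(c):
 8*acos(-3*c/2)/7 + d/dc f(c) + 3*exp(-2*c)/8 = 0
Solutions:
 f(c) = C1 - 8*c*acos(-3*c/2)/7 - 8*sqrt(4 - 9*c^2)/21 + 3*exp(-2*c)/16


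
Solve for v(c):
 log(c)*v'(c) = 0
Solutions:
 v(c) = C1


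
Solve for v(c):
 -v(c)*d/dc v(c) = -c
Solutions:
 v(c) = -sqrt(C1 + c^2)
 v(c) = sqrt(C1 + c^2)


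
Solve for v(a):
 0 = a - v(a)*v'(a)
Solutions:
 v(a) = -sqrt(C1 + a^2)
 v(a) = sqrt(C1 + a^2)


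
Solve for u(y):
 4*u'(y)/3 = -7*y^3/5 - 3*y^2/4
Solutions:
 u(y) = C1 - 21*y^4/80 - 3*y^3/16


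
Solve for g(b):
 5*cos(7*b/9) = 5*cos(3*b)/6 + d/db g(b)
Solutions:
 g(b) = C1 + 45*sin(7*b/9)/7 - 5*sin(3*b)/18


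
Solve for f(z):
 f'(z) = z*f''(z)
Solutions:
 f(z) = C1 + C2*z^2


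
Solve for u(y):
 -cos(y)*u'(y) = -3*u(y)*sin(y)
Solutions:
 u(y) = C1/cos(y)^3


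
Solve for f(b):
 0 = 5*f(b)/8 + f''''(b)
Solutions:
 f(b) = (C1*sin(2^(3/4)*5^(1/4)*b/4) + C2*cos(2^(3/4)*5^(1/4)*b/4))*exp(-2^(3/4)*5^(1/4)*b/4) + (C3*sin(2^(3/4)*5^(1/4)*b/4) + C4*cos(2^(3/4)*5^(1/4)*b/4))*exp(2^(3/4)*5^(1/4)*b/4)


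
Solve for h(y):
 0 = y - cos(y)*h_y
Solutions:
 h(y) = C1 + Integral(y/cos(y), y)


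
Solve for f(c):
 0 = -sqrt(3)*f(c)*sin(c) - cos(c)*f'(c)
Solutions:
 f(c) = C1*cos(c)^(sqrt(3))


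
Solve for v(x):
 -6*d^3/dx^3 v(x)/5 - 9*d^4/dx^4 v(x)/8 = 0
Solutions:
 v(x) = C1 + C2*x + C3*x^2 + C4*exp(-16*x/15)


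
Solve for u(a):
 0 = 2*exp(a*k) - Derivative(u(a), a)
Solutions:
 u(a) = C1 + 2*exp(a*k)/k


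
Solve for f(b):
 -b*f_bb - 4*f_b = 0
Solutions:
 f(b) = C1 + C2/b^3


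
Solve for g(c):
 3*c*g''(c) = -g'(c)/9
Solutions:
 g(c) = C1 + C2*c^(26/27)


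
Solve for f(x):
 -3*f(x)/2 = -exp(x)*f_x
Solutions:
 f(x) = C1*exp(-3*exp(-x)/2)


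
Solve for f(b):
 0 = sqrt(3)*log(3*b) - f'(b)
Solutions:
 f(b) = C1 + sqrt(3)*b*log(b) - sqrt(3)*b + sqrt(3)*b*log(3)


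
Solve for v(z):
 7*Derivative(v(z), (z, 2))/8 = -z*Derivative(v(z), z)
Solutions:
 v(z) = C1 + C2*erf(2*sqrt(7)*z/7)


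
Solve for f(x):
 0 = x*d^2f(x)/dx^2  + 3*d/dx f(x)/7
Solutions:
 f(x) = C1 + C2*x^(4/7)


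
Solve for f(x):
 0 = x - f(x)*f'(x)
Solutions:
 f(x) = -sqrt(C1 + x^2)
 f(x) = sqrt(C1 + x^2)


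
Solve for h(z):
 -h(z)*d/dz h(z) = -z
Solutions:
 h(z) = -sqrt(C1 + z^2)
 h(z) = sqrt(C1 + z^2)


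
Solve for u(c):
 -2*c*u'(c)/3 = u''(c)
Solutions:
 u(c) = C1 + C2*erf(sqrt(3)*c/3)


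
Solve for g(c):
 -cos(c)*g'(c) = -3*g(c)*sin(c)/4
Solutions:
 g(c) = C1/cos(c)^(3/4)


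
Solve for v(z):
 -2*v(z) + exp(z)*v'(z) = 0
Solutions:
 v(z) = C1*exp(-2*exp(-z))


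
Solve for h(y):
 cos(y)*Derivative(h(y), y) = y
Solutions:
 h(y) = C1 + Integral(y/cos(y), y)


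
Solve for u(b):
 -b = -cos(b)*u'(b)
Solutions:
 u(b) = C1 + Integral(b/cos(b), b)


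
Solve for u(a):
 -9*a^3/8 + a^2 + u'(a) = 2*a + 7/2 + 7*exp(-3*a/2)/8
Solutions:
 u(a) = C1 + 9*a^4/32 - a^3/3 + a^2 + 7*a/2 - 7*exp(-3*a/2)/12


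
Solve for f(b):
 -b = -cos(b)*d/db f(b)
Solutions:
 f(b) = C1 + Integral(b/cos(b), b)


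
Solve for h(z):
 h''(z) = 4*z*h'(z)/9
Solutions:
 h(z) = C1 + C2*erfi(sqrt(2)*z/3)


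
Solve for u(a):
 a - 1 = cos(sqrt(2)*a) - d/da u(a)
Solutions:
 u(a) = C1 - a^2/2 + a + sqrt(2)*sin(sqrt(2)*a)/2


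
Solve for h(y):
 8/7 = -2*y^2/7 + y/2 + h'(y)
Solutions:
 h(y) = C1 + 2*y^3/21 - y^2/4 + 8*y/7


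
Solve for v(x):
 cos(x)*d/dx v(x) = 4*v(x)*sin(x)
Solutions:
 v(x) = C1/cos(x)^4


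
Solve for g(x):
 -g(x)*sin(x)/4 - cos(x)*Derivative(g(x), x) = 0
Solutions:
 g(x) = C1*cos(x)^(1/4)


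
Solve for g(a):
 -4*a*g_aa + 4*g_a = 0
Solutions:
 g(a) = C1 + C2*a^2


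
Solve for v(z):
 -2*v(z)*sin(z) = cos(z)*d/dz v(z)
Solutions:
 v(z) = C1*cos(z)^2


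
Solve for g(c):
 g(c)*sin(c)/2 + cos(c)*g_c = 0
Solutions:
 g(c) = C1*sqrt(cos(c))


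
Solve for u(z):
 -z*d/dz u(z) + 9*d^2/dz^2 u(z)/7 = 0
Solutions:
 u(z) = C1 + C2*erfi(sqrt(14)*z/6)


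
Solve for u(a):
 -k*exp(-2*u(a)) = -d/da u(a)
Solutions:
 u(a) = log(-sqrt(C1 + 2*a*k))
 u(a) = log(C1 + 2*a*k)/2


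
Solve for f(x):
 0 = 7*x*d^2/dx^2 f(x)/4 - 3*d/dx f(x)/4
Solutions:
 f(x) = C1 + C2*x^(10/7)


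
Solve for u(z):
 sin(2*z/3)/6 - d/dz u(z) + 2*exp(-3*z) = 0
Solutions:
 u(z) = C1 - cos(2*z/3)/4 - 2*exp(-3*z)/3


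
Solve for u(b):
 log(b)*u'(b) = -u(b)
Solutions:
 u(b) = C1*exp(-li(b))


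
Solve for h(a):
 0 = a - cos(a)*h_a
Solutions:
 h(a) = C1 + Integral(a/cos(a), a)


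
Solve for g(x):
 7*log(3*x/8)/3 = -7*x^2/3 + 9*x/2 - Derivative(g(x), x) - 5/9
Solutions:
 g(x) = C1 - 7*x^3/9 + 9*x^2/4 - 7*x*log(x)/3 - 7*x*log(3)/3 + 16*x/9 + 7*x*log(2)


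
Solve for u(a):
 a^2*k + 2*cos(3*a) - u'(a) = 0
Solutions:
 u(a) = C1 + a^3*k/3 + 2*sin(3*a)/3


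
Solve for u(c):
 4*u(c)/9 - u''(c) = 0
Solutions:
 u(c) = C1*exp(-2*c/3) + C2*exp(2*c/3)


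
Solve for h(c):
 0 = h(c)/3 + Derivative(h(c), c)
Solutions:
 h(c) = C1*exp(-c/3)


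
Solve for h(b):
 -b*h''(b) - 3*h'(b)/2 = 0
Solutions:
 h(b) = C1 + C2/sqrt(b)


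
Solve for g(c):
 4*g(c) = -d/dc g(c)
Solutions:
 g(c) = C1*exp(-4*c)


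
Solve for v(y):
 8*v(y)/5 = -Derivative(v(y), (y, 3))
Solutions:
 v(y) = C3*exp(-2*5^(2/3)*y/5) + (C1*sin(sqrt(3)*5^(2/3)*y/5) + C2*cos(sqrt(3)*5^(2/3)*y/5))*exp(5^(2/3)*y/5)


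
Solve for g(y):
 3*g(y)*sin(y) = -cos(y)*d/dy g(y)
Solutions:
 g(y) = C1*cos(y)^3


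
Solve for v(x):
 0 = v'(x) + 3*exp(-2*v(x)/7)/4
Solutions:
 v(x) = 7*log(-sqrt(C1 - 3*x)) - 7*log(14)/2
 v(x) = 7*log(C1 - 3*x)/2 - 7*log(14)/2


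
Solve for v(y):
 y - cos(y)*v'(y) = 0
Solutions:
 v(y) = C1 + Integral(y/cos(y), y)


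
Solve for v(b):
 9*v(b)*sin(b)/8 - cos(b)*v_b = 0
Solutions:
 v(b) = C1/cos(b)^(9/8)


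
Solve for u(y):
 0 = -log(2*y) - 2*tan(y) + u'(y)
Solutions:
 u(y) = C1 + y*log(y) - y + y*log(2) - 2*log(cos(y))


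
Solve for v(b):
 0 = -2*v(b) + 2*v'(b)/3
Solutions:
 v(b) = C1*exp(3*b)


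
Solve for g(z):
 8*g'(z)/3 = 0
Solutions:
 g(z) = C1


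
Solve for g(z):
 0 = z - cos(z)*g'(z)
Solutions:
 g(z) = C1 + Integral(z/cos(z), z)


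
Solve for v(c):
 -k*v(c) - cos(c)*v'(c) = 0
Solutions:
 v(c) = C1*exp(k*(log(sin(c) - 1) - log(sin(c) + 1))/2)


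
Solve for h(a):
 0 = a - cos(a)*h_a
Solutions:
 h(a) = C1 + Integral(a/cos(a), a)


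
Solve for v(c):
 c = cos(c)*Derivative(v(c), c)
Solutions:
 v(c) = C1 + Integral(c/cos(c), c)


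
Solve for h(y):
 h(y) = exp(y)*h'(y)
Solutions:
 h(y) = C1*exp(-exp(-y))


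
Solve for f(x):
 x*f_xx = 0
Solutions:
 f(x) = C1 + C2*x


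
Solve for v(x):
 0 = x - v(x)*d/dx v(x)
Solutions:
 v(x) = -sqrt(C1 + x^2)
 v(x) = sqrt(C1 + x^2)


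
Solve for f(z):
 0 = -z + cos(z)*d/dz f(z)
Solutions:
 f(z) = C1 + Integral(z/cos(z), z)


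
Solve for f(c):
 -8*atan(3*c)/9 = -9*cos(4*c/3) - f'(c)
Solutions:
 f(c) = C1 + 8*c*atan(3*c)/9 - 4*log(9*c^2 + 1)/27 - 27*sin(4*c/3)/4


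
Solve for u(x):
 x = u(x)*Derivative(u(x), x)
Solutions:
 u(x) = -sqrt(C1 + x^2)
 u(x) = sqrt(C1 + x^2)


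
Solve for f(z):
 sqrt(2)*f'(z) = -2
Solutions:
 f(z) = C1 - sqrt(2)*z


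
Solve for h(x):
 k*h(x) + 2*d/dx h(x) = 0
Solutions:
 h(x) = C1*exp(-k*x/2)


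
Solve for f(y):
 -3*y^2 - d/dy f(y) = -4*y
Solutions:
 f(y) = C1 - y^3 + 2*y^2


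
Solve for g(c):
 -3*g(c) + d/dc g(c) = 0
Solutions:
 g(c) = C1*exp(3*c)


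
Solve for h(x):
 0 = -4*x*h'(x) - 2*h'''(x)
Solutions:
 h(x) = C1 + Integral(C2*airyai(-2^(1/3)*x) + C3*airybi(-2^(1/3)*x), x)


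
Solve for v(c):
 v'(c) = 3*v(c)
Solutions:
 v(c) = C1*exp(3*c)


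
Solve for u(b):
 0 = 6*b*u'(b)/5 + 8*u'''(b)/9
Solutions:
 u(b) = C1 + Integral(C2*airyai(-3*50^(1/3)*b/10) + C3*airybi(-3*50^(1/3)*b/10), b)


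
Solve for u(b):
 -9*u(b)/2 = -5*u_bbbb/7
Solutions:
 u(b) = C1*exp(-10^(3/4)*sqrt(3)*7^(1/4)*b/10) + C2*exp(10^(3/4)*sqrt(3)*7^(1/4)*b/10) + C3*sin(10^(3/4)*sqrt(3)*7^(1/4)*b/10) + C4*cos(10^(3/4)*sqrt(3)*7^(1/4)*b/10)


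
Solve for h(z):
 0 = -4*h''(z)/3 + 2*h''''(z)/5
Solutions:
 h(z) = C1 + C2*z + C3*exp(-sqrt(30)*z/3) + C4*exp(sqrt(30)*z/3)


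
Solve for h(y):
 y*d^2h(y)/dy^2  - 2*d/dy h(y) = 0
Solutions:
 h(y) = C1 + C2*y^3


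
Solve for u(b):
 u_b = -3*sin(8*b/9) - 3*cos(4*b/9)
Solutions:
 u(b) = C1 - 27*sin(4*b/9)/4 + 27*cos(8*b/9)/8


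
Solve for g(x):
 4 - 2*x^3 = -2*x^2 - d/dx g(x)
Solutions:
 g(x) = C1 + x^4/2 - 2*x^3/3 - 4*x


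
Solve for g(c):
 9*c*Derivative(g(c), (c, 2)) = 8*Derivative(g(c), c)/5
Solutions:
 g(c) = C1 + C2*c^(53/45)


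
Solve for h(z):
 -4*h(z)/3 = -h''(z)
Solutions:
 h(z) = C1*exp(-2*sqrt(3)*z/3) + C2*exp(2*sqrt(3)*z/3)


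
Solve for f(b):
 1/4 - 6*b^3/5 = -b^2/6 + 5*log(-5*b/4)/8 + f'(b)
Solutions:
 f(b) = C1 - 3*b^4/10 + b^3/18 - 5*b*log(-b)/8 + b*(-5*log(5) + 10*log(2) + 7)/8


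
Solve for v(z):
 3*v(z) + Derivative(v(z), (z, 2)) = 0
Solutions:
 v(z) = C1*sin(sqrt(3)*z) + C2*cos(sqrt(3)*z)


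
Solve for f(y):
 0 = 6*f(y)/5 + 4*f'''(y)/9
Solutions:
 f(y) = C3*exp(-3*10^(2/3)*y/10) + (C1*sin(3*10^(2/3)*sqrt(3)*y/20) + C2*cos(3*10^(2/3)*sqrt(3)*y/20))*exp(3*10^(2/3)*y/20)


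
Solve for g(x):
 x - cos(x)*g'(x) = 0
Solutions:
 g(x) = C1 + Integral(x/cos(x), x)


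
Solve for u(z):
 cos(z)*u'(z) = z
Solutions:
 u(z) = C1 + Integral(z/cos(z), z)


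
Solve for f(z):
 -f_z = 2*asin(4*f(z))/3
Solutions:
 Integral(1/asin(4*_y), (_y, f(z))) = C1 - 2*z/3


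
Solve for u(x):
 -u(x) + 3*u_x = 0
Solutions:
 u(x) = C1*exp(x/3)


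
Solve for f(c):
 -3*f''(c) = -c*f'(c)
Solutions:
 f(c) = C1 + C2*erfi(sqrt(6)*c/6)


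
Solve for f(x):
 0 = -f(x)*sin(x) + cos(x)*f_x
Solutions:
 f(x) = C1/cos(x)


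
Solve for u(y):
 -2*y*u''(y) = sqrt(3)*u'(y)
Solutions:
 u(y) = C1 + C2*y^(1 - sqrt(3)/2)


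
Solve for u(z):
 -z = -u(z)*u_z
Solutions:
 u(z) = -sqrt(C1 + z^2)
 u(z) = sqrt(C1 + z^2)


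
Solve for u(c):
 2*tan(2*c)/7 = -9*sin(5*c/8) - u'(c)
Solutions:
 u(c) = C1 + log(cos(2*c))/7 + 72*cos(5*c/8)/5


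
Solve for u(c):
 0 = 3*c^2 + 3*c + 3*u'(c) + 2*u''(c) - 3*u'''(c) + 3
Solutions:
 u(c) = C1 + C2*exp(c*(1 - sqrt(10))/3) + C3*exp(c*(1 + sqrt(10))/3) - c^3/3 + c^2/6 - 29*c/9


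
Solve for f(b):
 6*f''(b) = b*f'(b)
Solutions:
 f(b) = C1 + C2*erfi(sqrt(3)*b/6)


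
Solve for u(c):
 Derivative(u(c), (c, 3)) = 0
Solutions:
 u(c) = C1 + C2*c + C3*c^2


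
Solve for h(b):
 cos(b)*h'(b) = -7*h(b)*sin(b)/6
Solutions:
 h(b) = C1*cos(b)^(7/6)


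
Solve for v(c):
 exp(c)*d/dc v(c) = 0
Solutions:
 v(c) = C1


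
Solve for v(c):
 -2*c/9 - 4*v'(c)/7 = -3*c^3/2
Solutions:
 v(c) = C1 + 21*c^4/32 - 7*c^2/36


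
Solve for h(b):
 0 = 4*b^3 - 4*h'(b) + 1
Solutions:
 h(b) = C1 + b^4/4 + b/4


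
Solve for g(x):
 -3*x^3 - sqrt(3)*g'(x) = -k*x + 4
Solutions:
 g(x) = C1 + sqrt(3)*k*x^2/6 - sqrt(3)*x^4/4 - 4*sqrt(3)*x/3


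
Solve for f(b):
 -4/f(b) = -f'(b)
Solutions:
 f(b) = -sqrt(C1 + 8*b)
 f(b) = sqrt(C1 + 8*b)


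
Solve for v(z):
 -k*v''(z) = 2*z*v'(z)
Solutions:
 v(z) = C1 + C2*sqrt(k)*erf(z*sqrt(1/k))


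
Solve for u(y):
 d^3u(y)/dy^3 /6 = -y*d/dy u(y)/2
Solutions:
 u(y) = C1 + Integral(C2*airyai(-3^(1/3)*y) + C3*airybi(-3^(1/3)*y), y)


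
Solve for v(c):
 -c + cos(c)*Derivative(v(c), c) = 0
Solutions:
 v(c) = C1 + Integral(c/cos(c), c)


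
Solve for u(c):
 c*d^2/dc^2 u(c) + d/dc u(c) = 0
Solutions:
 u(c) = C1 + C2*log(c)


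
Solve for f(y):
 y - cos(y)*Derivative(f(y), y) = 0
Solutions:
 f(y) = C1 + Integral(y/cos(y), y)


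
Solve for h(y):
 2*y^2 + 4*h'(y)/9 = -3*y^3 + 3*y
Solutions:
 h(y) = C1 - 27*y^4/16 - 3*y^3/2 + 27*y^2/8


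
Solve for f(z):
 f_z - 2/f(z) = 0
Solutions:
 f(z) = -sqrt(C1 + 4*z)
 f(z) = sqrt(C1 + 4*z)


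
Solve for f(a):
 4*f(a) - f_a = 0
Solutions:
 f(a) = C1*exp(4*a)


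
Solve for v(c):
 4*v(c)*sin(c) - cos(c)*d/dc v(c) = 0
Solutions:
 v(c) = C1/cos(c)^4


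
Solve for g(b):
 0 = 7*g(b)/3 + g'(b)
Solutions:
 g(b) = C1*exp(-7*b/3)


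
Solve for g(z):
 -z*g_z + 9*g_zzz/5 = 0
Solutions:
 g(z) = C1 + Integral(C2*airyai(15^(1/3)*z/3) + C3*airybi(15^(1/3)*z/3), z)


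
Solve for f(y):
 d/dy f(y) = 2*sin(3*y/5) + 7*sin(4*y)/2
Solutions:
 f(y) = C1 - 10*cos(3*y/5)/3 - 7*cos(4*y)/8


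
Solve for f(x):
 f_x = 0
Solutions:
 f(x) = C1


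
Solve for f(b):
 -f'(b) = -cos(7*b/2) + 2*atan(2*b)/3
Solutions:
 f(b) = C1 - 2*b*atan(2*b)/3 + log(4*b^2 + 1)/6 + 2*sin(7*b/2)/7


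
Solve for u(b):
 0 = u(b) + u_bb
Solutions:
 u(b) = C1*sin(b) + C2*cos(b)


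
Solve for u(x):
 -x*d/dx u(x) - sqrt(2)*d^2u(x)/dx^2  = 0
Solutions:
 u(x) = C1 + C2*erf(2^(1/4)*x/2)


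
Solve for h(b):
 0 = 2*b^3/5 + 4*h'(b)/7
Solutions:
 h(b) = C1 - 7*b^4/40


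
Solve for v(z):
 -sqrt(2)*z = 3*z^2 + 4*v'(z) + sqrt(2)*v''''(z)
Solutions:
 v(z) = C1 + C4*exp(-sqrt(2)*z) - z^3/4 - sqrt(2)*z^2/8 + (C2*sin(sqrt(6)*z/2) + C3*cos(sqrt(6)*z/2))*exp(sqrt(2)*z/2)


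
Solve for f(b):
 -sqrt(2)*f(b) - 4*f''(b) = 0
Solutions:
 f(b) = C1*sin(2^(1/4)*b/2) + C2*cos(2^(1/4)*b/2)


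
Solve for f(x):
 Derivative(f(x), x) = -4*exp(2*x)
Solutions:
 f(x) = C1 - 2*exp(2*x)


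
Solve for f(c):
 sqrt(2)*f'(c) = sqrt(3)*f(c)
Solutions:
 f(c) = C1*exp(sqrt(6)*c/2)


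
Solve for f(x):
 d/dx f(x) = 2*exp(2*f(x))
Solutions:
 f(x) = log(-sqrt(-1/(C1 + 2*x))) - log(2)/2
 f(x) = log(-1/(C1 + 2*x))/2 - log(2)/2


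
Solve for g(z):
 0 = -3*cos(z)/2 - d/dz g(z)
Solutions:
 g(z) = C1 - 3*sin(z)/2


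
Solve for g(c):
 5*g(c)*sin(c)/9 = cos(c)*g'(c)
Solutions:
 g(c) = C1/cos(c)^(5/9)


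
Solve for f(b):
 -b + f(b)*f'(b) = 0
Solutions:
 f(b) = -sqrt(C1 + b^2)
 f(b) = sqrt(C1 + b^2)


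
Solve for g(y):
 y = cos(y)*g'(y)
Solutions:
 g(y) = C1 + Integral(y/cos(y), y)


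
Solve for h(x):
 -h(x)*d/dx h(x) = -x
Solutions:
 h(x) = -sqrt(C1 + x^2)
 h(x) = sqrt(C1 + x^2)


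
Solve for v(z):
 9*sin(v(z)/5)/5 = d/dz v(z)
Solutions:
 -9*z/5 + 5*log(cos(v(z)/5) - 1)/2 - 5*log(cos(v(z)/5) + 1)/2 = C1


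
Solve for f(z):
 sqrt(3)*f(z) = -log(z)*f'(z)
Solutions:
 f(z) = C1*exp(-sqrt(3)*li(z))


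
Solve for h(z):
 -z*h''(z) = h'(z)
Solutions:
 h(z) = C1 + C2*log(z)


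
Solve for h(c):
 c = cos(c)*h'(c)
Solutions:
 h(c) = C1 + Integral(c/cos(c), c)


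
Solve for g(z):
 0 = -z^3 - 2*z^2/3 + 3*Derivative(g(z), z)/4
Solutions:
 g(z) = C1 + z^4/3 + 8*z^3/27


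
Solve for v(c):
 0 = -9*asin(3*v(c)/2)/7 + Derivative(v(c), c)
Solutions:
 Integral(1/asin(3*_y/2), (_y, v(c))) = C1 + 9*c/7


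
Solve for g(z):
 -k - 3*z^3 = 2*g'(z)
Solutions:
 g(z) = C1 - k*z/2 - 3*z^4/8


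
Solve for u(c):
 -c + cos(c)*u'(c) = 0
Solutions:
 u(c) = C1 + Integral(c/cos(c), c)


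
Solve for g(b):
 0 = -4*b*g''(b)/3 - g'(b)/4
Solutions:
 g(b) = C1 + C2*b^(13/16)


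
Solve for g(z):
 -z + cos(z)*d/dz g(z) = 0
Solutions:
 g(z) = C1 + Integral(z/cos(z), z)


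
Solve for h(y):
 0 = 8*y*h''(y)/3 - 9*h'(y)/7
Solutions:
 h(y) = C1 + C2*y^(83/56)


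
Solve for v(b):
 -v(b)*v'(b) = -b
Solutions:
 v(b) = -sqrt(C1 + b^2)
 v(b) = sqrt(C1 + b^2)


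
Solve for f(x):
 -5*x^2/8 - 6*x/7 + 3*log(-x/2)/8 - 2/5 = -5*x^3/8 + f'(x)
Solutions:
 f(x) = C1 + 5*x^4/32 - 5*x^3/24 - 3*x^2/7 + 3*x*log(-x)/8 + x*(-31 - 15*log(2))/40


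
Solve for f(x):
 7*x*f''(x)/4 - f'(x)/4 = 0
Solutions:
 f(x) = C1 + C2*x^(8/7)


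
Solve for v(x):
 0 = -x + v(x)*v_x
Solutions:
 v(x) = -sqrt(C1 + x^2)
 v(x) = sqrt(C1 + x^2)


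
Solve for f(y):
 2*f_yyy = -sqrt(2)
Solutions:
 f(y) = C1 + C2*y + C3*y^2 - sqrt(2)*y^3/12


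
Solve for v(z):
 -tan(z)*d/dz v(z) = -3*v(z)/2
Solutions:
 v(z) = C1*sin(z)^(3/2)


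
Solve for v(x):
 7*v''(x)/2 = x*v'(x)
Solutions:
 v(x) = C1 + C2*erfi(sqrt(7)*x/7)


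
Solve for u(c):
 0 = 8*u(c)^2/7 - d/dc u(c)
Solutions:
 u(c) = -7/(C1 + 8*c)


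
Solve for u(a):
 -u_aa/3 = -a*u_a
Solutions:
 u(a) = C1 + C2*erfi(sqrt(6)*a/2)


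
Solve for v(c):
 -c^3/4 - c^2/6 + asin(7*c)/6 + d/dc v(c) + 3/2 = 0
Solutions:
 v(c) = C1 + c^4/16 + c^3/18 - c*asin(7*c)/6 - 3*c/2 - sqrt(1 - 49*c^2)/42


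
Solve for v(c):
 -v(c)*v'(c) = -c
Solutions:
 v(c) = -sqrt(C1 + c^2)
 v(c) = sqrt(C1 + c^2)


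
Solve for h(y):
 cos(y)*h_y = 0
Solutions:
 h(y) = C1


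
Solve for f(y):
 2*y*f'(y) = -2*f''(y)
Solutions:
 f(y) = C1 + C2*erf(sqrt(2)*y/2)


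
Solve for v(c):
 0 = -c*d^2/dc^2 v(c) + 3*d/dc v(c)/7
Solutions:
 v(c) = C1 + C2*c^(10/7)


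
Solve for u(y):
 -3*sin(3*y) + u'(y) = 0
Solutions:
 u(y) = C1 - cos(3*y)


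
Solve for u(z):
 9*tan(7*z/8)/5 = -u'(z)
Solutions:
 u(z) = C1 + 72*log(cos(7*z/8))/35


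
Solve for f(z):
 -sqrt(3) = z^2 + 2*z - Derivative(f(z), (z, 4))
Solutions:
 f(z) = C1 + C2*z + C3*z^2 + C4*z^3 + z^6/360 + z^5/60 + sqrt(3)*z^4/24


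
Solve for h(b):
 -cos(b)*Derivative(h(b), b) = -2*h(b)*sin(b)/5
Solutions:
 h(b) = C1/cos(b)^(2/5)


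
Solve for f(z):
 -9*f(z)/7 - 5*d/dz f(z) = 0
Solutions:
 f(z) = C1*exp(-9*z/35)


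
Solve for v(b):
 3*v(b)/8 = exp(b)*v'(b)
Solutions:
 v(b) = C1*exp(-3*exp(-b)/8)


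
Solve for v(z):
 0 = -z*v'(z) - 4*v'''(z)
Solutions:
 v(z) = C1 + Integral(C2*airyai(-2^(1/3)*z/2) + C3*airybi(-2^(1/3)*z/2), z)


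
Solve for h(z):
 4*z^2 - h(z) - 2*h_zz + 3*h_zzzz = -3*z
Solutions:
 h(z) = C1*exp(-z) + C2*exp(z) + C3*sin(sqrt(3)*z/3) + C4*cos(sqrt(3)*z/3) + 4*z^2 + 3*z - 16


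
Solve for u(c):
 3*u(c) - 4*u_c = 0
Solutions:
 u(c) = C1*exp(3*c/4)


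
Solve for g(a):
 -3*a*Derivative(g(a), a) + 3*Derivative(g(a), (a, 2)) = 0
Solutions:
 g(a) = C1 + C2*erfi(sqrt(2)*a/2)


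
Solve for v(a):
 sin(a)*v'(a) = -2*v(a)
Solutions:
 v(a) = C1*(cos(a) + 1)/(cos(a) - 1)


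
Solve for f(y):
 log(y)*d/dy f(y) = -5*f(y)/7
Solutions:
 f(y) = C1*exp(-5*li(y)/7)


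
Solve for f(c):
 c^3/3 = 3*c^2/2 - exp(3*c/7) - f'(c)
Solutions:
 f(c) = C1 - c^4/12 + c^3/2 - 7*exp(3*c/7)/3


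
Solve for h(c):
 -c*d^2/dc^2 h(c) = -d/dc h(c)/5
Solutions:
 h(c) = C1 + C2*c^(6/5)


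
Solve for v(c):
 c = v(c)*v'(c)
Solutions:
 v(c) = -sqrt(C1 + c^2)
 v(c) = sqrt(C1 + c^2)


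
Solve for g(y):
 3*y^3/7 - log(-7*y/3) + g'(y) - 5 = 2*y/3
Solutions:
 g(y) = C1 - 3*y^4/28 + y^2/3 + y*log(-y) + y*(-log(3) + log(7) + 4)


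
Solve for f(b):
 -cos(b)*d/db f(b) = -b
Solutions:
 f(b) = C1 + Integral(b/cos(b), b)


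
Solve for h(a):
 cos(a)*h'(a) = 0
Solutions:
 h(a) = C1


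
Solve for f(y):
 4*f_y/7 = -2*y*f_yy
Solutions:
 f(y) = C1 + C2*y^(5/7)


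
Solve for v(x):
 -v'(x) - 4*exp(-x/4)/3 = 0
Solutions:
 v(x) = C1 + 16*exp(-x/4)/3


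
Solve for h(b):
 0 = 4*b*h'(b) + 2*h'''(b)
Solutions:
 h(b) = C1 + Integral(C2*airyai(-2^(1/3)*b) + C3*airybi(-2^(1/3)*b), b)


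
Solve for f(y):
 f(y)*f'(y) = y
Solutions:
 f(y) = -sqrt(C1 + y^2)
 f(y) = sqrt(C1 + y^2)


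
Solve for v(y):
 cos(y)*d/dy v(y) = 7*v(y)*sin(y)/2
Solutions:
 v(y) = C1/cos(y)^(7/2)


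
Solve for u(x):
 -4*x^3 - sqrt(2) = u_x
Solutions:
 u(x) = C1 - x^4 - sqrt(2)*x


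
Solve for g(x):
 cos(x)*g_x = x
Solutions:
 g(x) = C1 + Integral(x/cos(x), x)


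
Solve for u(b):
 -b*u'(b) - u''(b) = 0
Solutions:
 u(b) = C1 + C2*erf(sqrt(2)*b/2)


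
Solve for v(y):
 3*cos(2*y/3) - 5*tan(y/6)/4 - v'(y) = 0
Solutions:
 v(y) = C1 + 15*log(cos(y/6))/2 + 9*sin(2*y/3)/2


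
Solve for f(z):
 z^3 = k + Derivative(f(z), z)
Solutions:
 f(z) = C1 - k*z + z^4/4


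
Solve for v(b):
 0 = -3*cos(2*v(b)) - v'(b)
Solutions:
 v(b) = -asin((C1 + exp(12*b))/(C1 - exp(12*b)))/2 + pi/2
 v(b) = asin((C1 + exp(12*b))/(C1 - exp(12*b)))/2


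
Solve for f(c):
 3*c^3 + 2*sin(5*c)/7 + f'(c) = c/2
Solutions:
 f(c) = C1 - 3*c^4/4 + c^2/4 + 2*cos(5*c)/35


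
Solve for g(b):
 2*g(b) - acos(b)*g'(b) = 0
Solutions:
 g(b) = C1*exp(2*Integral(1/acos(b), b))


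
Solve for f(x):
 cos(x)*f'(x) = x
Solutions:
 f(x) = C1 + Integral(x/cos(x), x)


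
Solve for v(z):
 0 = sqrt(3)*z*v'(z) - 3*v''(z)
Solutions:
 v(z) = C1 + C2*erfi(sqrt(2)*3^(3/4)*z/6)


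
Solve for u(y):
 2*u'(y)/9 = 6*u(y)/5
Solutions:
 u(y) = C1*exp(27*y/5)


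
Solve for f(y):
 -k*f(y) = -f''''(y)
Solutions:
 f(y) = C1*exp(-k^(1/4)*y) + C2*exp(k^(1/4)*y) + C3*exp(-I*k^(1/4)*y) + C4*exp(I*k^(1/4)*y)


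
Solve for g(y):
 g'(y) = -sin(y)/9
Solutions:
 g(y) = C1 + cos(y)/9


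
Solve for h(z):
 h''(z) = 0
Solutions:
 h(z) = C1 + C2*z


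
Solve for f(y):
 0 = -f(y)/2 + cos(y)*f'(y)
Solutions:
 f(y) = C1*(sin(y) + 1)^(1/4)/(sin(y) - 1)^(1/4)


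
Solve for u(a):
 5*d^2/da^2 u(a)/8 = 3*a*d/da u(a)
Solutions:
 u(a) = C1 + C2*erfi(2*sqrt(15)*a/5)


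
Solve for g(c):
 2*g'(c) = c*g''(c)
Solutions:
 g(c) = C1 + C2*c^3


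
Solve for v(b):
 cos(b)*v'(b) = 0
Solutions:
 v(b) = C1


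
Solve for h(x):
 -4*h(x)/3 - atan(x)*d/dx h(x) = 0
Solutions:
 h(x) = C1*exp(-4*Integral(1/atan(x), x)/3)


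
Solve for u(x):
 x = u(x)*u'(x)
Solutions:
 u(x) = -sqrt(C1 + x^2)
 u(x) = sqrt(C1 + x^2)


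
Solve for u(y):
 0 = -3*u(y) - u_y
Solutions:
 u(y) = C1*exp(-3*y)


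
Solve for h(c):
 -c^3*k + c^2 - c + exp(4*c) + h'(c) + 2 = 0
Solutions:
 h(c) = C1 + c^4*k/4 - c^3/3 + c^2/2 - 2*c - exp(4*c)/4


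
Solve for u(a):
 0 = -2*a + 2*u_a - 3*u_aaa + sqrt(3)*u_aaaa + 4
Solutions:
 u(a) = C1 + C2*exp(a*(3^(2/3)/(3 + 2*sqrt(3))^(1/3) + 3^(1/3)*(3 + 2*sqrt(3))^(1/3) + 2*sqrt(3))/6)*sin(3^(1/6)*a*(-3^(2/3)*(3 + 2*sqrt(3))^(1/3) + 3/(3 + 2*sqrt(3))^(1/3))/6) + C3*exp(a*(3^(2/3)/(3 + 2*sqrt(3))^(1/3) + 3^(1/3)*(3 + 2*sqrt(3))^(1/3) + 2*sqrt(3))/6)*cos(3^(1/6)*a*(-3^(2/3)*(3 + 2*sqrt(3))^(1/3) + 3/(3 + 2*sqrt(3))^(1/3))/6) + C4*exp(a*(-3^(1/3)*(3 + 2*sqrt(3))^(1/3) - 3^(2/3)/(3 + 2*sqrt(3))^(1/3) + sqrt(3))/3) + a^2/2 - 2*a


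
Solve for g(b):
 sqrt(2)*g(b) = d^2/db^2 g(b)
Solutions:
 g(b) = C1*exp(-2^(1/4)*b) + C2*exp(2^(1/4)*b)


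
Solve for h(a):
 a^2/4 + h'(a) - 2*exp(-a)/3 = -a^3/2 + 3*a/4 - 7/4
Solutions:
 h(a) = C1 - a^4/8 - a^3/12 + 3*a^2/8 - 7*a/4 - 2*exp(-a)/3


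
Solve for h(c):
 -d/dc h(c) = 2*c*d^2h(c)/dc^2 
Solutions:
 h(c) = C1 + C2*sqrt(c)


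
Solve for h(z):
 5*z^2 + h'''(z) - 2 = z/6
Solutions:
 h(z) = C1 + C2*z + C3*z^2 - z^5/12 + z^4/144 + z^3/3


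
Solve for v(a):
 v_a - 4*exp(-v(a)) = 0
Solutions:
 v(a) = log(C1 + 4*a)


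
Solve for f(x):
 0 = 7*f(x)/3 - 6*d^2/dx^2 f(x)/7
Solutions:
 f(x) = C1*exp(-7*sqrt(2)*x/6) + C2*exp(7*sqrt(2)*x/6)


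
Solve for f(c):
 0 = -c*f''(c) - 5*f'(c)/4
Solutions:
 f(c) = C1 + C2/c^(1/4)


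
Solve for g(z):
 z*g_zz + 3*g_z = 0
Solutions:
 g(z) = C1 + C2/z^2


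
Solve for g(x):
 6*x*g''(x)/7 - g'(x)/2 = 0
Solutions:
 g(x) = C1 + C2*x^(19/12)


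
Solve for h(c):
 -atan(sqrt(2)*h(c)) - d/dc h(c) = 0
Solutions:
 Integral(1/atan(sqrt(2)*_y), (_y, h(c))) = C1 - c


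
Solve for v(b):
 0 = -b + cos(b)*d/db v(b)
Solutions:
 v(b) = C1 + Integral(b/cos(b), b)


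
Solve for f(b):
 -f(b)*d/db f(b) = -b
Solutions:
 f(b) = -sqrt(C1 + b^2)
 f(b) = sqrt(C1 + b^2)


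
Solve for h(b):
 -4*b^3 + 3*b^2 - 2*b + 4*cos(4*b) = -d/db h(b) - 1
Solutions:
 h(b) = C1 + b^4 - b^3 + b^2 - b - sin(4*b)


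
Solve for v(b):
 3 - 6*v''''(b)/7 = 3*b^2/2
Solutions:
 v(b) = C1 + C2*b + C3*b^2 + C4*b^3 - 7*b^6/1440 + 7*b^4/48


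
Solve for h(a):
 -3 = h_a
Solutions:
 h(a) = C1 - 3*a


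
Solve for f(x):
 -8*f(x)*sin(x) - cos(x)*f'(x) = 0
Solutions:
 f(x) = C1*cos(x)^8


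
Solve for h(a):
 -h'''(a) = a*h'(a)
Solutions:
 h(a) = C1 + Integral(C2*airyai(-a) + C3*airybi(-a), a)


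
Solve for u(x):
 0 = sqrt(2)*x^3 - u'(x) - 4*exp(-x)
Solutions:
 u(x) = C1 + sqrt(2)*x^4/4 + 4*exp(-x)


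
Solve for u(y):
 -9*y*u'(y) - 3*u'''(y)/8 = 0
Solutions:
 u(y) = C1 + Integral(C2*airyai(-2*3^(1/3)*y) + C3*airybi(-2*3^(1/3)*y), y)


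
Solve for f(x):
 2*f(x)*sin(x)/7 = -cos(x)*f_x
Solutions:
 f(x) = C1*cos(x)^(2/7)


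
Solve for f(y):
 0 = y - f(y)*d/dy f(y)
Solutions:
 f(y) = -sqrt(C1 + y^2)
 f(y) = sqrt(C1 + y^2)


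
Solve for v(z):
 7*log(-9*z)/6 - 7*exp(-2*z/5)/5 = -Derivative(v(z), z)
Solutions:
 v(z) = C1 - 7*z*log(-z)/6 + 7*z*(1 - 2*log(3))/6 - 7*exp(-2*z/5)/2


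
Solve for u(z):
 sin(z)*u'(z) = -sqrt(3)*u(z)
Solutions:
 u(z) = C1*(cos(z) + 1)^(sqrt(3)/2)/(cos(z) - 1)^(sqrt(3)/2)


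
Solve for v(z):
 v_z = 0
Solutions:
 v(z) = C1


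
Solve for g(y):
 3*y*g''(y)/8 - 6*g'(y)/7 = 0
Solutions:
 g(y) = C1 + C2*y^(23/7)


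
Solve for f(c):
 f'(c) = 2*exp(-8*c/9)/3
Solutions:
 f(c) = C1 - 3*exp(-8*c/9)/4


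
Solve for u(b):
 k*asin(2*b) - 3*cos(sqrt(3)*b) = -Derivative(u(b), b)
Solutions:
 u(b) = C1 - k*(b*asin(2*b) + sqrt(1 - 4*b^2)/2) + sqrt(3)*sin(sqrt(3)*b)


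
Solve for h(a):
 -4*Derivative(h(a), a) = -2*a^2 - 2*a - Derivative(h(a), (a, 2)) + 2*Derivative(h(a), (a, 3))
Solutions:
 h(a) = C1 + a^3/6 + 3*a^2/8 - 5*a/16 + (C2*sin(sqrt(31)*a/4) + C3*cos(sqrt(31)*a/4))*exp(a/4)


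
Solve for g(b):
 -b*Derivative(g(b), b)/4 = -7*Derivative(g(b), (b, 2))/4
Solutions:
 g(b) = C1 + C2*erfi(sqrt(14)*b/14)


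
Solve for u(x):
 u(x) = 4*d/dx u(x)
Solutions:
 u(x) = C1*exp(x/4)


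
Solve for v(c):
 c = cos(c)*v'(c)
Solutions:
 v(c) = C1 + Integral(c/cos(c), c)


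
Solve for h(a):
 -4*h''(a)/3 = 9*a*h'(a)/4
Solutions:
 h(a) = C1 + C2*erf(3*sqrt(6)*a/8)


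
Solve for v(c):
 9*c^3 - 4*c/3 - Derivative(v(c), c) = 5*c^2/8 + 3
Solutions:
 v(c) = C1 + 9*c^4/4 - 5*c^3/24 - 2*c^2/3 - 3*c


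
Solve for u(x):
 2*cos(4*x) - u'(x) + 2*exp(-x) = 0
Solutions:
 u(x) = C1 + sin(4*x)/2 - 2*exp(-x)


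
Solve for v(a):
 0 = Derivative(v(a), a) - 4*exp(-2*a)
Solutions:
 v(a) = C1 - 2*exp(-2*a)


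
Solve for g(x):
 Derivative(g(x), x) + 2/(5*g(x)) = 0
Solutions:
 g(x) = -sqrt(C1 - 20*x)/5
 g(x) = sqrt(C1 - 20*x)/5


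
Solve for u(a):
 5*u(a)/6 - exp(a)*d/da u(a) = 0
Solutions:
 u(a) = C1*exp(-5*exp(-a)/6)


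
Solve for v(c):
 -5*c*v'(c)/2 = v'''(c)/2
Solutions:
 v(c) = C1 + Integral(C2*airyai(-5^(1/3)*c) + C3*airybi(-5^(1/3)*c), c)


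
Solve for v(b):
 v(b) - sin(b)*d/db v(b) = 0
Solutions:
 v(b) = C1*sqrt(cos(b) - 1)/sqrt(cos(b) + 1)


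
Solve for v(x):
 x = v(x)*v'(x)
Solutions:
 v(x) = -sqrt(C1 + x^2)
 v(x) = sqrt(C1 + x^2)


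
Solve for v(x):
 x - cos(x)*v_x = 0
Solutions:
 v(x) = C1 + Integral(x/cos(x), x)


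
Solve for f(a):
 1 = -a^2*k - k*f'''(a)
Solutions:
 f(a) = C1 + C2*a + C3*a^2 - a^5/60 - a^3/(6*k)


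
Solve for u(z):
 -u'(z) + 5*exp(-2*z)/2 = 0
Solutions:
 u(z) = C1 - 5*exp(-2*z)/4


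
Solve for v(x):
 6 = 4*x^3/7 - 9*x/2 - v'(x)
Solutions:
 v(x) = C1 + x^4/7 - 9*x^2/4 - 6*x


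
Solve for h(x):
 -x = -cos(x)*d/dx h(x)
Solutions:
 h(x) = C1 + Integral(x/cos(x), x)


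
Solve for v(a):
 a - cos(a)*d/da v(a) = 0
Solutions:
 v(a) = C1 + Integral(a/cos(a), a)


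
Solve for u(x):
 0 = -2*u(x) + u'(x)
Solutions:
 u(x) = C1*exp(2*x)


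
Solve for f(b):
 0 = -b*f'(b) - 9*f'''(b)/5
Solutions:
 f(b) = C1 + Integral(C2*airyai(-15^(1/3)*b/3) + C3*airybi(-15^(1/3)*b/3), b)


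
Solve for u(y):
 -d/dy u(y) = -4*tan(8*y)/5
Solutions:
 u(y) = C1 - log(cos(8*y))/10


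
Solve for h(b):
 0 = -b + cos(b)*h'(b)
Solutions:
 h(b) = C1 + Integral(b/cos(b), b)


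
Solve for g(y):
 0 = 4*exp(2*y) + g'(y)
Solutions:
 g(y) = C1 - 2*exp(2*y)


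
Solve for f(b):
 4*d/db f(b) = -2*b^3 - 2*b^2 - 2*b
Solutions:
 f(b) = C1 - b^4/8 - b^3/6 - b^2/4


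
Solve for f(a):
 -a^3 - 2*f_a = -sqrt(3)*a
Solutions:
 f(a) = C1 - a^4/8 + sqrt(3)*a^2/4
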